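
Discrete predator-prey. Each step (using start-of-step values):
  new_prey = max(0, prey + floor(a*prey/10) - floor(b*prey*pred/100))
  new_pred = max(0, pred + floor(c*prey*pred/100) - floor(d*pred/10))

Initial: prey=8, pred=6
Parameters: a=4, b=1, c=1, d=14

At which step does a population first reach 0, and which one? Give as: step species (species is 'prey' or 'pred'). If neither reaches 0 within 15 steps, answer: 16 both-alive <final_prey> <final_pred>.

Step 1: prey: 8+3-0=11; pred: 6+0-8=0
First extinction: pred at step 1

Answer: 1 pred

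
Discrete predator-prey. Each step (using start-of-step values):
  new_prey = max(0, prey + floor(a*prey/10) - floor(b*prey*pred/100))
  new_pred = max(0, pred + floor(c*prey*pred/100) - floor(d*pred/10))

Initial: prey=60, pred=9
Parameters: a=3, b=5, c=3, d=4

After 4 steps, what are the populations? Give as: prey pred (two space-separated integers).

Answer: 0 26

Derivation:
Step 1: prey: 60+18-27=51; pred: 9+16-3=22
Step 2: prey: 51+15-56=10; pred: 22+33-8=47
Step 3: prey: 10+3-23=0; pred: 47+14-18=43
Step 4: prey: 0+0-0=0; pred: 43+0-17=26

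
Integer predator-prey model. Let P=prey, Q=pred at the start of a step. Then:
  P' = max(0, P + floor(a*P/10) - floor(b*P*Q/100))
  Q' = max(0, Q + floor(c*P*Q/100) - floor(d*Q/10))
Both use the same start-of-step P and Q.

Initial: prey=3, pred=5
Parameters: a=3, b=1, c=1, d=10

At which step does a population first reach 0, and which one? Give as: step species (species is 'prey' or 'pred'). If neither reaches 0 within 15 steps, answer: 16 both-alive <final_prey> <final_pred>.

Step 1: prey: 3+0-0=3; pred: 5+0-5=0
First extinction: pred at step 1

Answer: 1 pred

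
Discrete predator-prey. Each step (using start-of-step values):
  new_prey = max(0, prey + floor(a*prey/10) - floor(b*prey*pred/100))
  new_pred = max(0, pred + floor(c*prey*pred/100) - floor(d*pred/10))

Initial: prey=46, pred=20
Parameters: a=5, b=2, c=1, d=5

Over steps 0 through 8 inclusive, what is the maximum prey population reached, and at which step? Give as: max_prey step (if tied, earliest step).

Step 1: prey: 46+23-18=51; pred: 20+9-10=19
Step 2: prey: 51+25-19=57; pred: 19+9-9=19
Step 3: prey: 57+28-21=64; pred: 19+10-9=20
Step 4: prey: 64+32-25=71; pred: 20+12-10=22
Step 5: prey: 71+35-31=75; pred: 22+15-11=26
Step 6: prey: 75+37-39=73; pred: 26+19-13=32
Step 7: prey: 73+36-46=63; pred: 32+23-16=39
Step 8: prey: 63+31-49=45; pred: 39+24-19=44
Max prey = 75 at step 5

Answer: 75 5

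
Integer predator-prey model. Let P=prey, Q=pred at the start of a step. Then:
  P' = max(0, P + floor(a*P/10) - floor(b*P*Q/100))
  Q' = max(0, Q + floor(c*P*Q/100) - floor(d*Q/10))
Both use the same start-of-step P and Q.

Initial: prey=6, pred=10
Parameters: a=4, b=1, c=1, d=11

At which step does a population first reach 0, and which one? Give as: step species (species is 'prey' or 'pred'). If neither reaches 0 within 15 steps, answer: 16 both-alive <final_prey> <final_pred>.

Answer: 1 pred

Derivation:
Step 1: prey: 6+2-0=8; pred: 10+0-11=0
First extinction: pred at step 1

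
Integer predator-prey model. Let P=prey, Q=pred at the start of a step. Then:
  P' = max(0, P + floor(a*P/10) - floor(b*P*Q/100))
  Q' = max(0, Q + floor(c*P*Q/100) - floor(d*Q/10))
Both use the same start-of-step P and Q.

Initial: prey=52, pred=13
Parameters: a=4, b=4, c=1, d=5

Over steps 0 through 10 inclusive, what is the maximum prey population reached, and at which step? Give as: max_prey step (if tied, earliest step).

Step 1: prey: 52+20-27=45; pred: 13+6-6=13
Step 2: prey: 45+18-23=40; pred: 13+5-6=12
Step 3: prey: 40+16-19=37; pred: 12+4-6=10
Step 4: prey: 37+14-14=37; pred: 10+3-5=8
Step 5: prey: 37+14-11=40; pred: 8+2-4=6
Step 6: prey: 40+16-9=47; pred: 6+2-3=5
Step 7: prey: 47+18-9=56; pred: 5+2-2=5
Step 8: prey: 56+22-11=67; pred: 5+2-2=5
Step 9: prey: 67+26-13=80; pred: 5+3-2=6
Step 10: prey: 80+32-19=93; pred: 6+4-3=7
Max prey = 93 at step 10

Answer: 93 10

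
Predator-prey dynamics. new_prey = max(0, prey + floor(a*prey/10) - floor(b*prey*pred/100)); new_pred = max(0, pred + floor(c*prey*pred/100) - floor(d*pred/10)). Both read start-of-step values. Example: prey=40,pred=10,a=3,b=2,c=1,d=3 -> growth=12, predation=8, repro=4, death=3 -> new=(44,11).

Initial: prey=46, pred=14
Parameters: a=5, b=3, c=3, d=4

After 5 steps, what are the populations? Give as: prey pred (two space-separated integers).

Step 1: prey: 46+23-19=50; pred: 14+19-5=28
Step 2: prey: 50+25-42=33; pred: 28+42-11=59
Step 3: prey: 33+16-58=0; pred: 59+58-23=94
Step 4: prey: 0+0-0=0; pred: 94+0-37=57
Step 5: prey: 0+0-0=0; pred: 57+0-22=35

Answer: 0 35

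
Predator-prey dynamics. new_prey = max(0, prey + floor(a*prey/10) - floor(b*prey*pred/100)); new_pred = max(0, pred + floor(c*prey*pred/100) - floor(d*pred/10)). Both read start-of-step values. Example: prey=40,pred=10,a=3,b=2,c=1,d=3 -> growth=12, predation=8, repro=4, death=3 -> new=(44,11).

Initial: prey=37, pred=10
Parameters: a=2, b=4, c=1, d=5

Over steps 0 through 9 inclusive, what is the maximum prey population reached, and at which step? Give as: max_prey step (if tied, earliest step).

Step 1: prey: 37+7-14=30; pred: 10+3-5=8
Step 2: prey: 30+6-9=27; pred: 8+2-4=6
Step 3: prey: 27+5-6=26; pred: 6+1-3=4
Step 4: prey: 26+5-4=27; pred: 4+1-2=3
Step 5: prey: 27+5-3=29; pred: 3+0-1=2
Step 6: prey: 29+5-2=32; pred: 2+0-1=1
Step 7: prey: 32+6-1=37; pred: 1+0-0=1
Step 8: prey: 37+7-1=43; pred: 1+0-0=1
Step 9: prey: 43+8-1=50; pred: 1+0-0=1
Max prey = 50 at step 9

Answer: 50 9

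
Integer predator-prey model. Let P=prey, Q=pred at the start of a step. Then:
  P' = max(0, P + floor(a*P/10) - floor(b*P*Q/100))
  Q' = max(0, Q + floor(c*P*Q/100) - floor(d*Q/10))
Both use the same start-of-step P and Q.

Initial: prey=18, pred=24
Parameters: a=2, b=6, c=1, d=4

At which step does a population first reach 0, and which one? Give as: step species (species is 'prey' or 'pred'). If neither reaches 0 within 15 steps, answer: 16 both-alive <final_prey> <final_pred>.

Step 1: prey: 18+3-25=0; pred: 24+4-9=19
First extinction: prey at step 1

Answer: 1 prey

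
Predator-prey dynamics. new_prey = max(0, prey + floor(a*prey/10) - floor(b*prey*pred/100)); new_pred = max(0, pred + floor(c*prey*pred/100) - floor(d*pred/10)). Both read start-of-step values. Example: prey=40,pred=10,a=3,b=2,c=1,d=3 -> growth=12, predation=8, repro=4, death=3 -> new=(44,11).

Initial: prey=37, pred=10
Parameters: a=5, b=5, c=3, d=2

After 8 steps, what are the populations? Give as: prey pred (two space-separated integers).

Step 1: prey: 37+18-18=37; pred: 10+11-2=19
Step 2: prey: 37+18-35=20; pred: 19+21-3=37
Step 3: prey: 20+10-37=0; pred: 37+22-7=52
Step 4: prey: 0+0-0=0; pred: 52+0-10=42
Step 5: prey: 0+0-0=0; pred: 42+0-8=34
Step 6: prey: 0+0-0=0; pred: 34+0-6=28
Step 7: prey: 0+0-0=0; pred: 28+0-5=23
Step 8: prey: 0+0-0=0; pred: 23+0-4=19

Answer: 0 19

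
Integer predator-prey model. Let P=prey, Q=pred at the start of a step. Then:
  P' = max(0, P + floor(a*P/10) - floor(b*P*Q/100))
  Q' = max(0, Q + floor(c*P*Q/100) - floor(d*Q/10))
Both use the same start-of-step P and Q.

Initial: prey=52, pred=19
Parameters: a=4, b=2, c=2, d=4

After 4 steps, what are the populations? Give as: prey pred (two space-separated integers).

Answer: 0 67

Derivation:
Step 1: prey: 52+20-19=53; pred: 19+19-7=31
Step 2: prey: 53+21-32=42; pred: 31+32-12=51
Step 3: prey: 42+16-42=16; pred: 51+42-20=73
Step 4: prey: 16+6-23=0; pred: 73+23-29=67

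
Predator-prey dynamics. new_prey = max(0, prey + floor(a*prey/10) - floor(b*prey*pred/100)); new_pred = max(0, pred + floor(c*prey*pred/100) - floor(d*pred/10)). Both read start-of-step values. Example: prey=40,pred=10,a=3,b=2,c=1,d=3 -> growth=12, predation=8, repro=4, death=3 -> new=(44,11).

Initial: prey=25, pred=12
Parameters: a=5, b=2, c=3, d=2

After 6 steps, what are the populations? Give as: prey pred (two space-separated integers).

Answer: 0 85

Derivation:
Step 1: prey: 25+12-6=31; pred: 12+9-2=19
Step 2: prey: 31+15-11=35; pred: 19+17-3=33
Step 3: prey: 35+17-23=29; pred: 33+34-6=61
Step 4: prey: 29+14-35=8; pred: 61+53-12=102
Step 5: prey: 8+4-16=0; pred: 102+24-20=106
Step 6: prey: 0+0-0=0; pred: 106+0-21=85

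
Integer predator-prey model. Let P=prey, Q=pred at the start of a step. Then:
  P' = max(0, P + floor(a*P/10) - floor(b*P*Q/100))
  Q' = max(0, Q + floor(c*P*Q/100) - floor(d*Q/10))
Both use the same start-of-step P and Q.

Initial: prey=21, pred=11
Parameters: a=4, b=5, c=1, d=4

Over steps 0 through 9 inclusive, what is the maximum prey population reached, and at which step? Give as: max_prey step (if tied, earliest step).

Step 1: prey: 21+8-11=18; pred: 11+2-4=9
Step 2: prey: 18+7-8=17; pred: 9+1-3=7
Step 3: prey: 17+6-5=18; pred: 7+1-2=6
Step 4: prey: 18+7-5=20; pred: 6+1-2=5
Step 5: prey: 20+8-5=23; pred: 5+1-2=4
Step 6: prey: 23+9-4=28; pred: 4+0-1=3
Step 7: prey: 28+11-4=35; pred: 3+0-1=2
Step 8: prey: 35+14-3=46; pred: 2+0-0=2
Step 9: prey: 46+18-4=60; pred: 2+0-0=2
Max prey = 60 at step 9

Answer: 60 9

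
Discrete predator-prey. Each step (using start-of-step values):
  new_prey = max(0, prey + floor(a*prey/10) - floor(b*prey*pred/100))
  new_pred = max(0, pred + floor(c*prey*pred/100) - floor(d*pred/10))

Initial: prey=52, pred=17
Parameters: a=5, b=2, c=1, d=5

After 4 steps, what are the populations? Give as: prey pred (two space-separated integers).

Step 1: prey: 52+26-17=61; pred: 17+8-8=17
Step 2: prey: 61+30-20=71; pred: 17+10-8=19
Step 3: prey: 71+35-26=80; pred: 19+13-9=23
Step 4: prey: 80+40-36=84; pred: 23+18-11=30

Answer: 84 30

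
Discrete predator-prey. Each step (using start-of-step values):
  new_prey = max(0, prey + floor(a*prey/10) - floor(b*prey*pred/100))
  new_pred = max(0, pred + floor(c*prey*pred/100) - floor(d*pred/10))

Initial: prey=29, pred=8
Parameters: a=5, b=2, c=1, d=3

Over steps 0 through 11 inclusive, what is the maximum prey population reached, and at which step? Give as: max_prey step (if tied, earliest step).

Step 1: prey: 29+14-4=39; pred: 8+2-2=8
Step 2: prey: 39+19-6=52; pred: 8+3-2=9
Step 3: prey: 52+26-9=69; pred: 9+4-2=11
Step 4: prey: 69+34-15=88; pred: 11+7-3=15
Step 5: prey: 88+44-26=106; pred: 15+13-4=24
Step 6: prey: 106+53-50=109; pred: 24+25-7=42
Step 7: prey: 109+54-91=72; pred: 42+45-12=75
Step 8: prey: 72+36-108=0; pred: 75+54-22=107
Step 9: prey: 0+0-0=0; pred: 107+0-32=75
Step 10: prey: 0+0-0=0; pred: 75+0-22=53
Step 11: prey: 0+0-0=0; pred: 53+0-15=38
Max prey = 109 at step 6

Answer: 109 6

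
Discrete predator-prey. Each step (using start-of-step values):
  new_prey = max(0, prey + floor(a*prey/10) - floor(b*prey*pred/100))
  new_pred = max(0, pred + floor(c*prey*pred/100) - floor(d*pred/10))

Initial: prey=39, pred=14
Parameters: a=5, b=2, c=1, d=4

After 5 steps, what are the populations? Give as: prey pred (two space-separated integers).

Answer: 86 32

Derivation:
Step 1: prey: 39+19-10=48; pred: 14+5-5=14
Step 2: prey: 48+24-13=59; pred: 14+6-5=15
Step 3: prey: 59+29-17=71; pred: 15+8-6=17
Step 4: prey: 71+35-24=82; pred: 17+12-6=23
Step 5: prey: 82+41-37=86; pred: 23+18-9=32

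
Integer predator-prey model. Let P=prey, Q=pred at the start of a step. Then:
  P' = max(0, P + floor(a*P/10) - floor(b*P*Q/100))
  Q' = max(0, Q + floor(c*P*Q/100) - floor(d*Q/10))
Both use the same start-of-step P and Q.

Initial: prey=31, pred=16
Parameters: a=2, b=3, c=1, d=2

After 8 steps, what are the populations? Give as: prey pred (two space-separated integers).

Answer: 5 8

Derivation:
Step 1: prey: 31+6-14=23; pred: 16+4-3=17
Step 2: prey: 23+4-11=16; pred: 17+3-3=17
Step 3: prey: 16+3-8=11; pred: 17+2-3=16
Step 4: prey: 11+2-5=8; pred: 16+1-3=14
Step 5: prey: 8+1-3=6; pred: 14+1-2=13
Step 6: prey: 6+1-2=5; pred: 13+0-2=11
Step 7: prey: 5+1-1=5; pred: 11+0-2=9
Step 8: prey: 5+1-1=5; pred: 9+0-1=8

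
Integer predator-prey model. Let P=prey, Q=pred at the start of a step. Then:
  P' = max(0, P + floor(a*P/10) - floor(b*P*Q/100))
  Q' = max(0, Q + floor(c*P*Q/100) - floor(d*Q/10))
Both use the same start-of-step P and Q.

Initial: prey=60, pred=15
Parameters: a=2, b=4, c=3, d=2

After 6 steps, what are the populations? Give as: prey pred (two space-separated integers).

Step 1: prey: 60+12-36=36; pred: 15+27-3=39
Step 2: prey: 36+7-56=0; pred: 39+42-7=74
Step 3: prey: 0+0-0=0; pred: 74+0-14=60
Step 4: prey: 0+0-0=0; pred: 60+0-12=48
Step 5: prey: 0+0-0=0; pred: 48+0-9=39
Step 6: prey: 0+0-0=0; pred: 39+0-7=32

Answer: 0 32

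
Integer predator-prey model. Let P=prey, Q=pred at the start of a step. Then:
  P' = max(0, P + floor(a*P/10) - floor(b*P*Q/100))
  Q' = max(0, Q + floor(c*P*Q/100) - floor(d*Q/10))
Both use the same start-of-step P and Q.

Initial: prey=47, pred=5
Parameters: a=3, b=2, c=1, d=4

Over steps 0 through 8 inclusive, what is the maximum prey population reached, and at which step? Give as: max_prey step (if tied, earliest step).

Step 1: prey: 47+14-4=57; pred: 5+2-2=5
Step 2: prey: 57+17-5=69; pred: 5+2-2=5
Step 3: prey: 69+20-6=83; pred: 5+3-2=6
Step 4: prey: 83+24-9=98; pred: 6+4-2=8
Step 5: prey: 98+29-15=112; pred: 8+7-3=12
Step 6: prey: 112+33-26=119; pred: 12+13-4=21
Step 7: prey: 119+35-49=105; pred: 21+24-8=37
Step 8: prey: 105+31-77=59; pred: 37+38-14=61
Max prey = 119 at step 6

Answer: 119 6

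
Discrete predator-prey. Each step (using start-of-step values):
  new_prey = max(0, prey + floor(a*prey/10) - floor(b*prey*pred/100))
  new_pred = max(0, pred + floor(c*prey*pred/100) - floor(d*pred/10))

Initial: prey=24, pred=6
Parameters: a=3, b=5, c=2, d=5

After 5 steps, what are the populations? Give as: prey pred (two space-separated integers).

Answer: 29 5

Derivation:
Step 1: prey: 24+7-7=24; pred: 6+2-3=5
Step 2: prey: 24+7-6=25; pred: 5+2-2=5
Step 3: prey: 25+7-6=26; pred: 5+2-2=5
Step 4: prey: 26+7-6=27; pred: 5+2-2=5
Step 5: prey: 27+8-6=29; pred: 5+2-2=5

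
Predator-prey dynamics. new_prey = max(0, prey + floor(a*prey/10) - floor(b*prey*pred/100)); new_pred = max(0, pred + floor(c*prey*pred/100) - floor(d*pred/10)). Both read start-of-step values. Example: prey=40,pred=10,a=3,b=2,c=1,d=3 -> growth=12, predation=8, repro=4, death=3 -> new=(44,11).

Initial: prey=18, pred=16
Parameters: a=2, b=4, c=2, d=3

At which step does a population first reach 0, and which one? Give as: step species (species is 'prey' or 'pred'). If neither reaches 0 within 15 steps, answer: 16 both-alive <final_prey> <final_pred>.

Step 1: prey: 18+3-11=10; pred: 16+5-4=17
Step 2: prey: 10+2-6=6; pred: 17+3-5=15
Step 3: prey: 6+1-3=4; pred: 15+1-4=12
Step 4: prey: 4+0-1=3; pred: 12+0-3=9
Step 5: prey: 3+0-1=2; pred: 9+0-2=7
Step 6: prey: 2+0-0=2; pred: 7+0-2=5
Step 7: prey: 2+0-0=2; pred: 5+0-1=4
Step 8: prey: 2+0-0=2; pred: 4+0-1=3
Step 9: prey: 2+0-0=2; pred: 3+0-0=3
Steps 10-15: state stable at prey=2, pred=3 (no change)
No extinction within 15 steps

Answer: 16 both-alive 2 3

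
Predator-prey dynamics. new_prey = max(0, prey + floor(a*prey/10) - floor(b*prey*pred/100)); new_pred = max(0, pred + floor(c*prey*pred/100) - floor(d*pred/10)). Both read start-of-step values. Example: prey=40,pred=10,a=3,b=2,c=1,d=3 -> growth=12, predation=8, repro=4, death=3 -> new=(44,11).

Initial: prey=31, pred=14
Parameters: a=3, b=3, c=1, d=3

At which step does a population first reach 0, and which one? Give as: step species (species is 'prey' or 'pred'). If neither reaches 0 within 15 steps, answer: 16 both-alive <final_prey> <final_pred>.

Answer: 16 both-alive 42 7

Derivation:
Step 1: prey: 31+9-13=27; pred: 14+4-4=14
Step 2: prey: 27+8-11=24; pred: 14+3-4=13
Step 3: prey: 24+7-9=22; pred: 13+3-3=13
Step 4: prey: 22+6-8=20; pred: 13+2-3=12
Step 5: prey: 20+6-7=19; pred: 12+2-3=11
Step 6: prey: 19+5-6=18; pred: 11+2-3=10
Step 7: prey: 18+5-5=18; pred: 10+1-3=8
Step 8: prey: 18+5-4=19; pred: 8+1-2=7
Step 9: prey: 19+5-3=21; pred: 7+1-2=6
Step 10: prey: 21+6-3=24; pred: 6+1-1=6
Step 11: prey: 24+7-4=27; pred: 6+1-1=6
Step 12: prey: 27+8-4=31; pred: 6+1-1=6
Step 13: prey: 31+9-5=35; pred: 6+1-1=6
Step 14: prey: 35+10-6=39; pred: 6+2-1=7
Step 15: prey: 39+11-8=42; pred: 7+2-2=7
No extinction within 15 steps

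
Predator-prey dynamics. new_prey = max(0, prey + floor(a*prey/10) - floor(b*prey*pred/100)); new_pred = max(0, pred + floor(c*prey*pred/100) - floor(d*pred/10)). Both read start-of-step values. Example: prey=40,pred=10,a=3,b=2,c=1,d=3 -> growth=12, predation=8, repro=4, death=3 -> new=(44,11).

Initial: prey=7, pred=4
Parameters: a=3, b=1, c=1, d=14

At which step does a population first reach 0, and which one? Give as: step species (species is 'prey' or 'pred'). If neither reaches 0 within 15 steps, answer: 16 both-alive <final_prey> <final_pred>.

Step 1: prey: 7+2-0=9; pred: 4+0-5=0
First extinction: pred at step 1

Answer: 1 pred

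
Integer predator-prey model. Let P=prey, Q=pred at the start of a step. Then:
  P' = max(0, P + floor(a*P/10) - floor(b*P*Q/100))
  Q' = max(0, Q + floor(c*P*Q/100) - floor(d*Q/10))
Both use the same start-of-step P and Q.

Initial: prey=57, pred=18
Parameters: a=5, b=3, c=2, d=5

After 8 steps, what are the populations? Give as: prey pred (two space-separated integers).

Step 1: prey: 57+28-30=55; pred: 18+20-9=29
Step 2: prey: 55+27-47=35; pred: 29+31-14=46
Step 3: prey: 35+17-48=4; pred: 46+32-23=55
Step 4: prey: 4+2-6=0; pred: 55+4-27=32
Step 5: prey: 0+0-0=0; pred: 32+0-16=16
Step 6: prey: 0+0-0=0; pred: 16+0-8=8
Step 7: prey: 0+0-0=0; pred: 8+0-4=4
Step 8: prey: 0+0-0=0; pred: 4+0-2=2

Answer: 0 2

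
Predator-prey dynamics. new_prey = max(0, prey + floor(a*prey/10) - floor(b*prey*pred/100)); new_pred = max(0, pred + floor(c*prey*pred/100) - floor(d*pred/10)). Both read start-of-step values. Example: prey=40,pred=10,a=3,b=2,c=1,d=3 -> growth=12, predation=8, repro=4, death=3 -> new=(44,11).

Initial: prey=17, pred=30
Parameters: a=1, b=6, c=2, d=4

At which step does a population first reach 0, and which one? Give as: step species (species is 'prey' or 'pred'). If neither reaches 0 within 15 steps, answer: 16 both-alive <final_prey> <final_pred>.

Step 1: prey: 17+1-30=0; pred: 30+10-12=28
First extinction: prey at step 1

Answer: 1 prey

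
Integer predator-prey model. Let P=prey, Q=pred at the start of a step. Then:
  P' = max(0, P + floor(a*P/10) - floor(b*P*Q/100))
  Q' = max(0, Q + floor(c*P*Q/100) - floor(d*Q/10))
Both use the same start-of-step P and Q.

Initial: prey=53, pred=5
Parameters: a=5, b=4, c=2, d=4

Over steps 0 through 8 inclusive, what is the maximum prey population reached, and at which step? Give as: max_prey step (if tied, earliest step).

Answer: 81 2

Derivation:
Step 1: prey: 53+26-10=69; pred: 5+5-2=8
Step 2: prey: 69+34-22=81; pred: 8+11-3=16
Step 3: prey: 81+40-51=70; pred: 16+25-6=35
Step 4: prey: 70+35-98=7; pred: 35+49-14=70
Step 5: prey: 7+3-19=0; pred: 70+9-28=51
Step 6: prey: 0+0-0=0; pred: 51+0-20=31
Step 7: prey: 0+0-0=0; pred: 31+0-12=19
Step 8: prey: 0+0-0=0; pred: 19+0-7=12
Max prey = 81 at step 2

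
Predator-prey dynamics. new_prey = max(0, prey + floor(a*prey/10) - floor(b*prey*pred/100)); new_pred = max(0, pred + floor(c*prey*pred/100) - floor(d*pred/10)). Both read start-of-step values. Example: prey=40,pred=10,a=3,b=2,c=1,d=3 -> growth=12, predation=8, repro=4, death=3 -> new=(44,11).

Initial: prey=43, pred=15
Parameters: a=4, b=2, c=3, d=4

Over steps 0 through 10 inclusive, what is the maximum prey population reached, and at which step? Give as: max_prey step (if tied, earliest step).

Answer: 48 1

Derivation:
Step 1: prey: 43+17-12=48; pred: 15+19-6=28
Step 2: prey: 48+19-26=41; pred: 28+40-11=57
Step 3: prey: 41+16-46=11; pred: 57+70-22=105
Step 4: prey: 11+4-23=0; pred: 105+34-42=97
Step 5: prey: 0+0-0=0; pred: 97+0-38=59
Step 6: prey: 0+0-0=0; pred: 59+0-23=36
Step 7: prey: 0+0-0=0; pred: 36+0-14=22
Step 8: prey: 0+0-0=0; pred: 22+0-8=14
Step 9: prey: 0+0-0=0; pred: 14+0-5=9
Step 10: prey: 0+0-0=0; pred: 9+0-3=6
Max prey = 48 at step 1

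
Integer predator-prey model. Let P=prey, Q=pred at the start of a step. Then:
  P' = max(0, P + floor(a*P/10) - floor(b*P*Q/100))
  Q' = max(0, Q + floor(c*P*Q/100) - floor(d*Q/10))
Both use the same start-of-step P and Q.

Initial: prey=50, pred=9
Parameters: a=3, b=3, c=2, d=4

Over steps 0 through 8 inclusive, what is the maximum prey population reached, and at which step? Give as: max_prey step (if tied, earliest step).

Answer: 52 1

Derivation:
Step 1: prey: 50+15-13=52; pred: 9+9-3=15
Step 2: prey: 52+15-23=44; pred: 15+15-6=24
Step 3: prey: 44+13-31=26; pred: 24+21-9=36
Step 4: prey: 26+7-28=5; pred: 36+18-14=40
Step 5: prey: 5+1-6=0; pred: 40+4-16=28
Step 6: prey: 0+0-0=0; pred: 28+0-11=17
Step 7: prey: 0+0-0=0; pred: 17+0-6=11
Step 8: prey: 0+0-0=0; pred: 11+0-4=7
Max prey = 52 at step 1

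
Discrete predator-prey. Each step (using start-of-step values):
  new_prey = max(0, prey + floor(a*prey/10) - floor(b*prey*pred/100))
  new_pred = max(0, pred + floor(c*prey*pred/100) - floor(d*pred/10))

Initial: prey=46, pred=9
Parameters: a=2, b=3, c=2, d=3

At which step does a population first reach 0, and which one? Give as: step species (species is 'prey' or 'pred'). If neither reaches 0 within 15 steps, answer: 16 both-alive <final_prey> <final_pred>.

Answer: 16 both-alive 1 3

Derivation:
Step 1: prey: 46+9-12=43; pred: 9+8-2=15
Step 2: prey: 43+8-19=32; pred: 15+12-4=23
Step 3: prey: 32+6-22=16; pred: 23+14-6=31
Step 4: prey: 16+3-14=5; pred: 31+9-9=31
Step 5: prey: 5+1-4=2; pred: 31+3-9=25
Step 6: prey: 2+0-1=1; pred: 25+1-7=19
Step 7: prey: 1+0-0=1; pred: 19+0-5=14
Step 8: prey: 1+0-0=1; pred: 14+0-4=10
Step 9: prey: 1+0-0=1; pred: 10+0-3=7
Step 10: prey: 1+0-0=1; pred: 7+0-2=5
Step 11: prey: 1+0-0=1; pred: 5+0-1=4
Step 12: prey: 1+0-0=1; pred: 4+0-1=3
Step 13: prey: 1+0-0=1; pred: 3+0-0=3
Steps 14-15: state stable at prey=1, pred=3 (no change)
No extinction within 15 steps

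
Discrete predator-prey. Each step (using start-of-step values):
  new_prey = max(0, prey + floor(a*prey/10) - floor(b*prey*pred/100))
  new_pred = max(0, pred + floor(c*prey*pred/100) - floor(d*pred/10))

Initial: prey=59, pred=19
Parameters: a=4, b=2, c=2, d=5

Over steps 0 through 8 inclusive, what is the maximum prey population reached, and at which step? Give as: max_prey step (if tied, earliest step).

Answer: 60 1

Derivation:
Step 1: prey: 59+23-22=60; pred: 19+22-9=32
Step 2: prey: 60+24-38=46; pred: 32+38-16=54
Step 3: prey: 46+18-49=15; pred: 54+49-27=76
Step 4: prey: 15+6-22=0; pred: 76+22-38=60
Step 5: prey: 0+0-0=0; pred: 60+0-30=30
Step 6: prey: 0+0-0=0; pred: 30+0-15=15
Step 7: prey: 0+0-0=0; pred: 15+0-7=8
Step 8: prey: 0+0-0=0; pred: 8+0-4=4
Max prey = 60 at step 1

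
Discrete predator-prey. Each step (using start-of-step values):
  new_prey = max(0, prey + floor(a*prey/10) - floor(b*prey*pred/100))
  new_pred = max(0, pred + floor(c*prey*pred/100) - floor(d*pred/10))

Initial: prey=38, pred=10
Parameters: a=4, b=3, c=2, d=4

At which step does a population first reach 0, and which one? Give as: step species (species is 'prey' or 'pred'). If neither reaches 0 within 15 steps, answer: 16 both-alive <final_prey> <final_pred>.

Answer: 16 both-alive 1 2

Derivation:
Step 1: prey: 38+15-11=42; pred: 10+7-4=13
Step 2: prey: 42+16-16=42; pred: 13+10-5=18
Step 3: prey: 42+16-22=36; pred: 18+15-7=26
Step 4: prey: 36+14-28=22; pred: 26+18-10=34
Step 5: prey: 22+8-22=8; pred: 34+14-13=35
Step 6: prey: 8+3-8=3; pred: 35+5-14=26
Step 7: prey: 3+1-2=2; pred: 26+1-10=17
Step 8: prey: 2+0-1=1; pred: 17+0-6=11
Step 9: prey: 1+0-0=1; pred: 11+0-4=7
Step 10: prey: 1+0-0=1; pred: 7+0-2=5
Step 11: prey: 1+0-0=1; pred: 5+0-2=3
Step 12: prey: 1+0-0=1; pred: 3+0-1=2
Step 13: prey: 1+0-0=1; pred: 2+0-0=2
Steps 14-15: state stable at prey=1, pred=2 (no change)
No extinction within 15 steps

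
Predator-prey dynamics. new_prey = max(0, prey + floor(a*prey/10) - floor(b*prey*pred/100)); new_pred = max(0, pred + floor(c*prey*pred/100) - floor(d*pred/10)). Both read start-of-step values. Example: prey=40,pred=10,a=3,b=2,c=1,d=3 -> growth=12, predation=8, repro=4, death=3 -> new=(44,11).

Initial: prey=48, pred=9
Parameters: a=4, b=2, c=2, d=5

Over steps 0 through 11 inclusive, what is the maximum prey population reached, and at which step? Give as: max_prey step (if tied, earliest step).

Step 1: prey: 48+19-8=59; pred: 9+8-4=13
Step 2: prey: 59+23-15=67; pred: 13+15-6=22
Step 3: prey: 67+26-29=64; pred: 22+29-11=40
Step 4: prey: 64+25-51=38; pred: 40+51-20=71
Step 5: prey: 38+15-53=0; pred: 71+53-35=89
Step 6: prey: 0+0-0=0; pred: 89+0-44=45
Step 7: prey: 0+0-0=0; pred: 45+0-22=23
Step 8: prey: 0+0-0=0; pred: 23+0-11=12
Step 9: prey: 0+0-0=0; pred: 12+0-6=6
Step 10: prey: 0+0-0=0; pred: 6+0-3=3
Step 11: prey: 0+0-0=0; pred: 3+0-1=2
Max prey = 67 at step 2

Answer: 67 2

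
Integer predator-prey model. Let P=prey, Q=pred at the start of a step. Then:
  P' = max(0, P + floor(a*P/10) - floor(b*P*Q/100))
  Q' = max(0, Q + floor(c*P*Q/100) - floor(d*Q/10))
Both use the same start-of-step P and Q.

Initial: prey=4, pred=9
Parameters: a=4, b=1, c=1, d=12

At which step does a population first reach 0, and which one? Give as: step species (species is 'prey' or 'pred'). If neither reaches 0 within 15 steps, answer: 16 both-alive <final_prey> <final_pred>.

Answer: 1 pred

Derivation:
Step 1: prey: 4+1-0=5; pred: 9+0-10=0
First extinction: pred at step 1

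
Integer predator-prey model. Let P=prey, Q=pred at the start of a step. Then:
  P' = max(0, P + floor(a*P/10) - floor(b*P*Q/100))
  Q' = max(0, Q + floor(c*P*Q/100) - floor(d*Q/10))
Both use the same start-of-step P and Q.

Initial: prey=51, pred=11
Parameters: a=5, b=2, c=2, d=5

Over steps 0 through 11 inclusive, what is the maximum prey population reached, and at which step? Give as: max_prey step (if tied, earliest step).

Step 1: prey: 51+25-11=65; pred: 11+11-5=17
Step 2: prey: 65+32-22=75; pred: 17+22-8=31
Step 3: prey: 75+37-46=66; pred: 31+46-15=62
Step 4: prey: 66+33-81=18; pred: 62+81-31=112
Step 5: prey: 18+9-40=0; pred: 112+40-56=96
Step 6: prey: 0+0-0=0; pred: 96+0-48=48
Step 7: prey: 0+0-0=0; pred: 48+0-24=24
Step 8: prey: 0+0-0=0; pred: 24+0-12=12
Step 9: prey: 0+0-0=0; pred: 12+0-6=6
Step 10: prey: 0+0-0=0; pred: 6+0-3=3
Step 11: prey: 0+0-0=0; pred: 3+0-1=2
Max prey = 75 at step 2

Answer: 75 2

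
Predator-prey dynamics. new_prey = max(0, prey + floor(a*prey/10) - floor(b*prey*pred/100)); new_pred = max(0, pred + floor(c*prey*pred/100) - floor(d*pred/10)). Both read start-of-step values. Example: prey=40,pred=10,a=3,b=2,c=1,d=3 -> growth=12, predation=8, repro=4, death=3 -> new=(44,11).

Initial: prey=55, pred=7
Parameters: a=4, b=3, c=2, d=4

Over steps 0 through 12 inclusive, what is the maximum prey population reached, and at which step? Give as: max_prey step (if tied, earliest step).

Step 1: prey: 55+22-11=66; pred: 7+7-2=12
Step 2: prey: 66+26-23=69; pred: 12+15-4=23
Step 3: prey: 69+27-47=49; pred: 23+31-9=45
Step 4: prey: 49+19-66=2; pred: 45+44-18=71
Step 5: prey: 2+0-4=0; pred: 71+2-28=45
Step 6: prey: 0+0-0=0; pred: 45+0-18=27
Step 7: prey: 0+0-0=0; pred: 27+0-10=17
Step 8: prey: 0+0-0=0; pred: 17+0-6=11
Step 9: prey: 0+0-0=0; pred: 11+0-4=7
Step 10: prey: 0+0-0=0; pred: 7+0-2=5
Step 11: prey: 0+0-0=0; pred: 5+0-2=3
Step 12: prey: 0+0-0=0; pred: 3+0-1=2
Max prey = 69 at step 2

Answer: 69 2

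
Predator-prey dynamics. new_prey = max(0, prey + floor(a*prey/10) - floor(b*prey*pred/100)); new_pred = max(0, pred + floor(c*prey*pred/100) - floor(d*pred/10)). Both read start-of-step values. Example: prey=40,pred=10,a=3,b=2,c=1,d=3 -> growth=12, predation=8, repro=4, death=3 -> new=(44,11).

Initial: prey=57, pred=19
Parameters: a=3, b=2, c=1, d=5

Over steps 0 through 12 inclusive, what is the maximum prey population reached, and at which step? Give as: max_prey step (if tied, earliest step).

Answer: 67 12

Derivation:
Step 1: prey: 57+17-21=53; pred: 19+10-9=20
Step 2: prey: 53+15-21=47; pred: 20+10-10=20
Step 3: prey: 47+14-18=43; pred: 20+9-10=19
Step 4: prey: 43+12-16=39; pred: 19+8-9=18
Step 5: prey: 39+11-14=36; pred: 18+7-9=16
Step 6: prey: 36+10-11=35; pred: 16+5-8=13
Step 7: prey: 35+10-9=36; pred: 13+4-6=11
Step 8: prey: 36+10-7=39; pred: 11+3-5=9
Step 9: prey: 39+11-7=43; pred: 9+3-4=8
Step 10: prey: 43+12-6=49; pred: 8+3-4=7
Step 11: prey: 49+14-6=57; pred: 7+3-3=7
Step 12: prey: 57+17-7=67; pred: 7+3-3=7
Max prey = 67 at step 12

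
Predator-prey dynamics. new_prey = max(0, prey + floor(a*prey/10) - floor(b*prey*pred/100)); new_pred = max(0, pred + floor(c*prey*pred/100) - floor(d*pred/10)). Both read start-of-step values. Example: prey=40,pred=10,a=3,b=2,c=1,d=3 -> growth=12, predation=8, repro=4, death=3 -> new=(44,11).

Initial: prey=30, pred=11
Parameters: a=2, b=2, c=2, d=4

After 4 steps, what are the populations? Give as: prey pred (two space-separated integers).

Step 1: prey: 30+6-6=30; pred: 11+6-4=13
Step 2: prey: 30+6-7=29; pred: 13+7-5=15
Step 3: prey: 29+5-8=26; pred: 15+8-6=17
Step 4: prey: 26+5-8=23; pred: 17+8-6=19

Answer: 23 19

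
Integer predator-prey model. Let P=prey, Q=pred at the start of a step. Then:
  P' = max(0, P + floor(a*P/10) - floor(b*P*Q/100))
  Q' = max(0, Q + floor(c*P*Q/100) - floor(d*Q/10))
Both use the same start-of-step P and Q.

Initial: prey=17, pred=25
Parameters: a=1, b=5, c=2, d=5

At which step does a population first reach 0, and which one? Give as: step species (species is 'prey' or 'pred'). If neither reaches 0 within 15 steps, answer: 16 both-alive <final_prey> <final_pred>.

Step 1: prey: 17+1-21=0; pred: 25+8-12=21
First extinction: prey at step 1

Answer: 1 prey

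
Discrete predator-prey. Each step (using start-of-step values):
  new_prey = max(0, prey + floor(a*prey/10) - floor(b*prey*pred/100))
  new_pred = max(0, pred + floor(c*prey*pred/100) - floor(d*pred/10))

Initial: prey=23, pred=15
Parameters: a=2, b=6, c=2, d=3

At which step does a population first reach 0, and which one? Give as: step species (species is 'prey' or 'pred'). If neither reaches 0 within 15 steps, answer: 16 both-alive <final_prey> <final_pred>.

Answer: 16 both-alive 1 3

Derivation:
Step 1: prey: 23+4-20=7; pred: 15+6-4=17
Step 2: prey: 7+1-7=1; pred: 17+2-5=14
Step 3: prey: 1+0-0=1; pred: 14+0-4=10
Step 4: prey: 1+0-0=1; pred: 10+0-3=7
Step 5: prey: 1+0-0=1; pred: 7+0-2=5
Step 6: prey: 1+0-0=1; pred: 5+0-1=4
Step 7: prey: 1+0-0=1; pred: 4+0-1=3
Step 8: prey: 1+0-0=1; pred: 3+0-0=3
Steps 9-15: state stable at prey=1, pred=3 (no change)
No extinction within 15 steps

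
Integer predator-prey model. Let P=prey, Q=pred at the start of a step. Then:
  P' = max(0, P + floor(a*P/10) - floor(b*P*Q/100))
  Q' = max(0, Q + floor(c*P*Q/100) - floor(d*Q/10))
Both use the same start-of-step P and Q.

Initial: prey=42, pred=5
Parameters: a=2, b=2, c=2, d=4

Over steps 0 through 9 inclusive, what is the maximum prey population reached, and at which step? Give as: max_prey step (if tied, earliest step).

Step 1: prey: 42+8-4=46; pred: 5+4-2=7
Step 2: prey: 46+9-6=49; pred: 7+6-2=11
Step 3: prey: 49+9-10=48; pred: 11+10-4=17
Step 4: prey: 48+9-16=41; pred: 17+16-6=27
Step 5: prey: 41+8-22=27; pred: 27+22-10=39
Step 6: prey: 27+5-21=11; pred: 39+21-15=45
Step 7: prey: 11+2-9=4; pred: 45+9-18=36
Step 8: prey: 4+0-2=2; pred: 36+2-14=24
Step 9: prey: 2+0-0=2; pred: 24+0-9=15
Max prey = 49 at step 2

Answer: 49 2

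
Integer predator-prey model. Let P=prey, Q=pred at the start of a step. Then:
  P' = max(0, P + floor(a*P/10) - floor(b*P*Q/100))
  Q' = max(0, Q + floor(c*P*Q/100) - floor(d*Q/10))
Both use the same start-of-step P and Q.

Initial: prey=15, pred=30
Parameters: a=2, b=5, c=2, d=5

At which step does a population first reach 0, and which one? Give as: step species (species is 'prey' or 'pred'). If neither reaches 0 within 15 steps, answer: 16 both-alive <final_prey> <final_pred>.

Step 1: prey: 15+3-22=0; pred: 30+9-15=24
First extinction: prey at step 1

Answer: 1 prey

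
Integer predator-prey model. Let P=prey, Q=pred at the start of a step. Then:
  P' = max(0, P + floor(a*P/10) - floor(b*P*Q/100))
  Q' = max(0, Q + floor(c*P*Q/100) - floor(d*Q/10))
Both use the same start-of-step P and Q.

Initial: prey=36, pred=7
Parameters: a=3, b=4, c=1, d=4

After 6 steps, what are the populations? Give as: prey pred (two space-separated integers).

Answer: 36 7

Derivation:
Step 1: prey: 36+10-10=36; pred: 7+2-2=7
Step 2: prey: 36+10-10=36; pred: 7+2-2=7
Step 3: prey: 36+10-10=36; pred: 7+2-2=7
Step 4: prey: 36+10-10=36; pred: 7+2-2=7
Step 5: prey: 36+10-10=36; pred: 7+2-2=7
Step 6: prey: 36+10-10=36; pred: 7+2-2=7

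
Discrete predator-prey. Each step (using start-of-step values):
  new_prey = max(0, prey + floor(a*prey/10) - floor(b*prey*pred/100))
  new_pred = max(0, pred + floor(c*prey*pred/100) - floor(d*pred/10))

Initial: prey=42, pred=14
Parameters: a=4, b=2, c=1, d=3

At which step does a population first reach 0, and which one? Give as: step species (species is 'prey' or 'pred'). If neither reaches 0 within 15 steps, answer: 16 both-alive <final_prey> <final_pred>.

Step 1: prey: 42+16-11=47; pred: 14+5-4=15
Step 2: prey: 47+18-14=51; pred: 15+7-4=18
Step 3: prey: 51+20-18=53; pred: 18+9-5=22
Step 4: prey: 53+21-23=51; pred: 22+11-6=27
Step 5: prey: 51+20-27=44; pred: 27+13-8=32
Step 6: prey: 44+17-28=33; pred: 32+14-9=37
Step 7: prey: 33+13-24=22; pred: 37+12-11=38
Step 8: prey: 22+8-16=14; pred: 38+8-11=35
Step 9: prey: 14+5-9=10; pred: 35+4-10=29
Step 10: prey: 10+4-5=9; pred: 29+2-8=23
Step 11: prey: 9+3-4=8; pred: 23+2-6=19
Step 12: prey: 8+3-3=8; pred: 19+1-5=15
Step 13: prey: 8+3-2=9; pred: 15+1-4=12
Step 14: prey: 9+3-2=10; pred: 12+1-3=10
Step 15: prey: 10+4-2=12; pred: 10+1-3=8
No extinction within 15 steps

Answer: 16 both-alive 12 8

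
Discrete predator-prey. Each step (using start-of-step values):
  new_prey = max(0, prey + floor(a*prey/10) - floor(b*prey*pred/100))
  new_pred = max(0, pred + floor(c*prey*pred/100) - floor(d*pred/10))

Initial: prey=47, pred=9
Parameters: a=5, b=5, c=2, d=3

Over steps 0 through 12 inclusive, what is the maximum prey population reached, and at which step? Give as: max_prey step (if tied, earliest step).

Step 1: prey: 47+23-21=49; pred: 9+8-2=15
Step 2: prey: 49+24-36=37; pred: 15+14-4=25
Step 3: prey: 37+18-46=9; pred: 25+18-7=36
Step 4: prey: 9+4-16=0; pred: 36+6-10=32
Step 5: prey: 0+0-0=0; pred: 32+0-9=23
Step 6: prey: 0+0-0=0; pred: 23+0-6=17
Step 7: prey: 0+0-0=0; pred: 17+0-5=12
Step 8: prey: 0+0-0=0; pred: 12+0-3=9
Step 9: prey: 0+0-0=0; pred: 9+0-2=7
Step 10: prey: 0+0-0=0; pred: 7+0-2=5
Step 11: prey: 0+0-0=0; pred: 5+0-1=4
Step 12: prey: 0+0-0=0; pred: 4+0-1=3
Max prey = 49 at step 1

Answer: 49 1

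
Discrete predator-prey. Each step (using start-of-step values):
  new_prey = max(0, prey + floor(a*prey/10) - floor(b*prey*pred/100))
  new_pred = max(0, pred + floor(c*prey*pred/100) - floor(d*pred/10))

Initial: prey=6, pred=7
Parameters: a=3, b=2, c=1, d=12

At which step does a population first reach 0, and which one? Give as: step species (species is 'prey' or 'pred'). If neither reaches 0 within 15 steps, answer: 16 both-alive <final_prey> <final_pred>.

Answer: 1 pred

Derivation:
Step 1: prey: 6+1-0=7; pred: 7+0-8=0
First extinction: pred at step 1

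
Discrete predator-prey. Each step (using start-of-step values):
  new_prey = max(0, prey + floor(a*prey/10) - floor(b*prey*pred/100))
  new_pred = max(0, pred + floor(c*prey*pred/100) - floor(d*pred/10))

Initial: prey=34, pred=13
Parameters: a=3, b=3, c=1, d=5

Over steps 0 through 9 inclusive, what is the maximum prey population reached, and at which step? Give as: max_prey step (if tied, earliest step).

Step 1: prey: 34+10-13=31; pred: 13+4-6=11
Step 2: prey: 31+9-10=30; pred: 11+3-5=9
Step 3: prey: 30+9-8=31; pred: 9+2-4=7
Step 4: prey: 31+9-6=34; pred: 7+2-3=6
Step 5: prey: 34+10-6=38; pred: 6+2-3=5
Step 6: prey: 38+11-5=44; pred: 5+1-2=4
Step 7: prey: 44+13-5=52; pred: 4+1-2=3
Step 8: prey: 52+15-4=63; pred: 3+1-1=3
Step 9: prey: 63+18-5=76; pred: 3+1-1=3
Max prey = 76 at step 9

Answer: 76 9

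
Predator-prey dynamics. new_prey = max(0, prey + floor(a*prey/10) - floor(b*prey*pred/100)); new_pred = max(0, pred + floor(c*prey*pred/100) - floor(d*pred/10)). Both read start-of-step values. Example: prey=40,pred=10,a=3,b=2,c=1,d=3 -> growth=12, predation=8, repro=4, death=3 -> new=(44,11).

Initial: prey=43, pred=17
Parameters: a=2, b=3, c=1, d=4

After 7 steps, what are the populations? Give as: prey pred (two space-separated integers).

Answer: 13 3

Derivation:
Step 1: prey: 43+8-21=30; pred: 17+7-6=18
Step 2: prey: 30+6-16=20; pred: 18+5-7=16
Step 3: prey: 20+4-9=15; pred: 16+3-6=13
Step 4: prey: 15+3-5=13; pred: 13+1-5=9
Step 5: prey: 13+2-3=12; pred: 9+1-3=7
Step 6: prey: 12+2-2=12; pred: 7+0-2=5
Step 7: prey: 12+2-1=13; pred: 5+0-2=3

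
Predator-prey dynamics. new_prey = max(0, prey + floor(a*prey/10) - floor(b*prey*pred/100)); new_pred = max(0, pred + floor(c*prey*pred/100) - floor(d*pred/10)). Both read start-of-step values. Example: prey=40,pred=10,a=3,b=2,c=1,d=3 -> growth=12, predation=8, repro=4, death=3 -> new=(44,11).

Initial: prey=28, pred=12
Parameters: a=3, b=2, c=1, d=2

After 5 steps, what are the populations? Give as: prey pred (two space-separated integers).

Step 1: prey: 28+8-6=30; pred: 12+3-2=13
Step 2: prey: 30+9-7=32; pred: 13+3-2=14
Step 3: prey: 32+9-8=33; pred: 14+4-2=16
Step 4: prey: 33+9-10=32; pred: 16+5-3=18
Step 5: prey: 32+9-11=30; pred: 18+5-3=20

Answer: 30 20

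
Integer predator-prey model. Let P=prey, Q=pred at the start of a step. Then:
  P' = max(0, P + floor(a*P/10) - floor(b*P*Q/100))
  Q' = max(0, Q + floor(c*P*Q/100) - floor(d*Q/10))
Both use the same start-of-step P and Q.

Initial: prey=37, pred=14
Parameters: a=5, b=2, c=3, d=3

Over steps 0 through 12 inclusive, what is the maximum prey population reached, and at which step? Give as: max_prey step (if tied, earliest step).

Step 1: prey: 37+18-10=45; pred: 14+15-4=25
Step 2: prey: 45+22-22=45; pred: 25+33-7=51
Step 3: prey: 45+22-45=22; pred: 51+68-15=104
Step 4: prey: 22+11-45=0; pred: 104+68-31=141
Step 5: prey: 0+0-0=0; pred: 141+0-42=99
Step 6: prey: 0+0-0=0; pred: 99+0-29=70
Step 7: prey: 0+0-0=0; pred: 70+0-21=49
Step 8: prey: 0+0-0=0; pred: 49+0-14=35
Step 9: prey: 0+0-0=0; pred: 35+0-10=25
Step 10: prey: 0+0-0=0; pred: 25+0-7=18
Step 11: prey: 0+0-0=0; pred: 18+0-5=13
Step 12: prey: 0+0-0=0; pred: 13+0-3=10
Max prey = 45 at step 1

Answer: 45 1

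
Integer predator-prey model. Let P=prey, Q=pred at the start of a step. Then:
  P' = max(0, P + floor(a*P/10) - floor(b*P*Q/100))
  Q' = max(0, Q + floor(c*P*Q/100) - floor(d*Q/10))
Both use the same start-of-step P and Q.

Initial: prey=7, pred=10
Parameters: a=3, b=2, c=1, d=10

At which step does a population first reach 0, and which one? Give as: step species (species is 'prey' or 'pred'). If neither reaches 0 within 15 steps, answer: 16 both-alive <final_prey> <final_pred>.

Step 1: prey: 7+2-1=8; pred: 10+0-10=0
First extinction: pred at step 1

Answer: 1 pred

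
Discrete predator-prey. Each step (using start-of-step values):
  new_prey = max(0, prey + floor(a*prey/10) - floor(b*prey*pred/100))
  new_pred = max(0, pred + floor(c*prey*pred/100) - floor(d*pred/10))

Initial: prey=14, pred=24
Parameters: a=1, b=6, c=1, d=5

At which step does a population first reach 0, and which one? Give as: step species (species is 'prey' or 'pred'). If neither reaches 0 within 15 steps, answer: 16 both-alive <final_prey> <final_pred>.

Answer: 1 prey

Derivation:
Step 1: prey: 14+1-20=0; pred: 24+3-12=15
First extinction: prey at step 1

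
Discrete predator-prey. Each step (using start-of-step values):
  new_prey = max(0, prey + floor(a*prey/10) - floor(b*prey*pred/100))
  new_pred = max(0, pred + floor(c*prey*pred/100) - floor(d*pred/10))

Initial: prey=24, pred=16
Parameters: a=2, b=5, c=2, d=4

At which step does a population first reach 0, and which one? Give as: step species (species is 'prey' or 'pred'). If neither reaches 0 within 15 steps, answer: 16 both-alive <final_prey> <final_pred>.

Answer: 16 both-alive 1 2

Derivation:
Step 1: prey: 24+4-19=9; pred: 16+7-6=17
Step 2: prey: 9+1-7=3; pred: 17+3-6=14
Step 3: prey: 3+0-2=1; pred: 14+0-5=9
Step 4: prey: 1+0-0=1; pred: 9+0-3=6
Step 5: prey: 1+0-0=1; pred: 6+0-2=4
Step 6: prey: 1+0-0=1; pred: 4+0-1=3
Step 7: prey: 1+0-0=1; pred: 3+0-1=2
Step 8: prey: 1+0-0=1; pred: 2+0-0=2
Steps 9-15: state stable at prey=1, pred=2 (no change)
No extinction within 15 steps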